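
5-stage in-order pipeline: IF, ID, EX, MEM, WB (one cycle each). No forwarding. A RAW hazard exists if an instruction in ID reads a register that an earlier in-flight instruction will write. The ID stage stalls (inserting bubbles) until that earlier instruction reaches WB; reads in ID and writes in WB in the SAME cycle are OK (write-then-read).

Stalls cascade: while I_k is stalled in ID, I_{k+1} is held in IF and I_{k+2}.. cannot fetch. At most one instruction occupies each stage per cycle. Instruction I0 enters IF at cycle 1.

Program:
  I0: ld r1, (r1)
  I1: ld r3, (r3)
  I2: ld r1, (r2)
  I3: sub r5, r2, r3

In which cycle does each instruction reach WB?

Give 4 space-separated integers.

Answer: 5 6 7 9

Derivation:
I0 ld r1 <- r1: IF@1 ID@2 stall=0 (-) EX@3 MEM@4 WB@5
I1 ld r3 <- r3: IF@2 ID@3 stall=0 (-) EX@4 MEM@5 WB@6
I2 ld r1 <- r2: IF@3 ID@4 stall=0 (-) EX@5 MEM@6 WB@7
I3 sub r5 <- r2,r3: IF@4 ID@5 stall=1 (RAW on I1.r3 (WB@6)) EX@7 MEM@8 WB@9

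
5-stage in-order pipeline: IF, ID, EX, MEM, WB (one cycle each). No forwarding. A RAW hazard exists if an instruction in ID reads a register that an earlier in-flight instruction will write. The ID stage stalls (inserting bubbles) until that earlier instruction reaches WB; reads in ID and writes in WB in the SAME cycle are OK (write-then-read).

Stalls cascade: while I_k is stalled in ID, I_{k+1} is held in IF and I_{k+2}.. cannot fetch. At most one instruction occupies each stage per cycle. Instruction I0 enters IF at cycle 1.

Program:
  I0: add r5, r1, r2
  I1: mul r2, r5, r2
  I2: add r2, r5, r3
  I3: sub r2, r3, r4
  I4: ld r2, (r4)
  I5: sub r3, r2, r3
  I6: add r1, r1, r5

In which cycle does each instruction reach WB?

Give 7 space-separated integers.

I0 add r5 <- r1,r2: IF@1 ID@2 stall=0 (-) EX@3 MEM@4 WB@5
I1 mul r2 <- r5,r2: IF@2 ID@3 stall=2 (RAW on I0.r5 (WB@5)) EX@6 MEM@7 WB@8
I2 add r2 <- r5,r3: IF@3 ID@6 stall=0 (-) EX@7 MEM@8 WB@9
I3 sub r2 <- r3,r4: IF@6 ID@7 stall=0 (-) EX@8 MEM@9 WB@10
I4 ld r2 <- r4: IF@7 ID@8 stall=0 (-) EX@9 MEM@10 WB@11
I5 sub r3 <- r2,r3: IF@8 ID@9 stall=2 (RAW on I4.r2 (WB@11)) EX@12 MEM@13 WB@14
I6 add r1 <- r1,r5: IF@9 ID@12 stall=0 (-) EX@13 MEM@14 WB@15

Answer: 5 8 9 10 11 14 15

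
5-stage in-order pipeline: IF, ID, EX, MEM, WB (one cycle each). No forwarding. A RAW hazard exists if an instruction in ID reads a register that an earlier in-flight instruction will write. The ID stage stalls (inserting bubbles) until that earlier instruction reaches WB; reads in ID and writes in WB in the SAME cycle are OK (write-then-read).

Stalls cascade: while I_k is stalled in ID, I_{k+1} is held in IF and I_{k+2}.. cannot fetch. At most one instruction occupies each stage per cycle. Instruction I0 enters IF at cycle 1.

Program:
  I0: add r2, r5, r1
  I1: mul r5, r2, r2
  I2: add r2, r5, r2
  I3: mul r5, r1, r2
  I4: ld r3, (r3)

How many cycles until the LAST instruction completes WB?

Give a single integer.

I0 add r2 <- r5,r1: IF@1 ID@2 stall=0 (-) EX@3 MEM@4 WB@5
I1 mul r5 <- r2,r2: IF@2 ID@3 stall=2 (RAW on I0.r2 (WB@5)) EX@6 MEM@7 WB@8
I2 add r2 <- r5,r2: IF@3 ID@6 stall=2 (RAW on I1.r5 (WB@8)) EX@9 MEM@10 WB@11
I3 mul r5 <- r1,r2: IF@6 ID@9 stall=2 (RAW on I2.r2 (WB@11)) EX@12 MEM@13 WB@14
I4 ld r3 <- r3: IF@9 ID@12 stall=0 (-) EX@13 MEM@14 WB@15

Answer: 15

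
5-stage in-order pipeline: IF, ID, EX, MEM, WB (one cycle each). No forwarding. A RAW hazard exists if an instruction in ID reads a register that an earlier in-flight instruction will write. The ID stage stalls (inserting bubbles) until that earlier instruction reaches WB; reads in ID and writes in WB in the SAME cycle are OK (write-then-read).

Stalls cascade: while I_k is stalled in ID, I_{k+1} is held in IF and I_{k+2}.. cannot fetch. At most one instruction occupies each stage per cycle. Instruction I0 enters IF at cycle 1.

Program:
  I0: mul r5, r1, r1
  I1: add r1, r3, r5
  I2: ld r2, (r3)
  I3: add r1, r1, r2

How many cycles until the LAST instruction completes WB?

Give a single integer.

Answer: 12

Derivation:
I0 mul r5 <- r1,r1: IF@1 ID@2 stall=0 (-) EX@3 MEM@4 WB@5
I1 add r1 <- r3,r5: IF@2 ID@3 stall=2 (RAW on I0.r5 (WB@5)) EX@6 MEM@7 WB@8
I2 ld r2 <- r3: IF@3 ID@6 stall=0 (-) EX@7 MEM@8 WB@9
I3 add r1 <- r1,r2: IF@6 ID@7 stall=2 (RAW on I2.r2 (WB@9)) EX@10 MEM@11 WB@12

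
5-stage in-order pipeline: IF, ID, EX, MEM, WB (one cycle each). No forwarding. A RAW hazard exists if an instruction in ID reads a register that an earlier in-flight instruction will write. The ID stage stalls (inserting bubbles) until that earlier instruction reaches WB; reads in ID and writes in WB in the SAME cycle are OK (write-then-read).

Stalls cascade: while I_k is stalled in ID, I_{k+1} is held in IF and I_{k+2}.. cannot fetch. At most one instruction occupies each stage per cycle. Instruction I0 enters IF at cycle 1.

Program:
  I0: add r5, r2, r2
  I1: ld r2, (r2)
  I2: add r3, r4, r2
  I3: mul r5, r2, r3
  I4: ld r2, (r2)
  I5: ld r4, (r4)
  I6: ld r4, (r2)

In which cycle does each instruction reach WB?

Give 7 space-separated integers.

I0 add r5 <- r2,r2: IF@1 ID@2 stall=0 (-) EX@3 MEM@4 WB@5
I1 ld r2 <- r2: IF@2 ID@3 stall=0 (-) EX@4 MEM@5 WB@6
I2 add r3 <- r4,r2: IF@3 ID@4 stall=2 (RAW on I1.r2 (WB@6)) EX@7 MEM@8 WB@9
I3 mul r5 <- r2,r3: IF@4 ID@7 stall=2 (RAW on I2.r3 (WB@9)) EX@10 MEM@11 WB@12
I4 ld r2 <- r2: IF@7 ID@10 stall=0 (-) EX@11 MEM@12 WB@13
I5 ld r4 <- r4: IF@10 ID@11 stall=0 (-) EX@12 MEM@13 WB@14
I6 ld r4 <- r2: IF@11 ID@12 stall=1 (RAW on I4.r2 (WB@13)) EX@14 MEM@15 WB@16

Answer: 5 6 9 12 13 14 16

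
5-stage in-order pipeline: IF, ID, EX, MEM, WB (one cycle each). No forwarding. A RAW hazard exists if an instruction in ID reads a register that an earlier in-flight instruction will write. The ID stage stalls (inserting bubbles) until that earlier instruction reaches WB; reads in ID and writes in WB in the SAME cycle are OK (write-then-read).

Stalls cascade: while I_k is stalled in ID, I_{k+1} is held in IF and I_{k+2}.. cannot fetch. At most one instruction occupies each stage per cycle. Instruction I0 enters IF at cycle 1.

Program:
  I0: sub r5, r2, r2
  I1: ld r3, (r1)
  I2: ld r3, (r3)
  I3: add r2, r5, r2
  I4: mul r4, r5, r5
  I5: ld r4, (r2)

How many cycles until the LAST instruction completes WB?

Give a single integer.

Answer: 13

Derivation:
I0 sub r5 <- r2,r2: IF@1 ID@2 stall=0 (-) EX@3 MEM@4 WB@5
I1 ld r3 <- r1: IF@2 ID@3 stall=0 (-) EX@4 MEM@5 WB@6
I2 ld r3 <- r3: IF@3 ID@4 stall=2 (RAW on I1.r3 (WB@6)) EX@7 MEM@8 WB@9
I3 add r2 <- r5,r2: IF@4 ID@7 stall=0 (-) EX@8 MEM@9 WB@10
I4 mul r4 <- r5,r5: IF@7 ID@8 stall=0 (-) EX@9 MEM@10 WB@11
I5 ld r4 <- r2: IF@8 ID@9 stall=1 (RAW on I3.r2 (WB@10)) EX@11 MEM@12 WB@13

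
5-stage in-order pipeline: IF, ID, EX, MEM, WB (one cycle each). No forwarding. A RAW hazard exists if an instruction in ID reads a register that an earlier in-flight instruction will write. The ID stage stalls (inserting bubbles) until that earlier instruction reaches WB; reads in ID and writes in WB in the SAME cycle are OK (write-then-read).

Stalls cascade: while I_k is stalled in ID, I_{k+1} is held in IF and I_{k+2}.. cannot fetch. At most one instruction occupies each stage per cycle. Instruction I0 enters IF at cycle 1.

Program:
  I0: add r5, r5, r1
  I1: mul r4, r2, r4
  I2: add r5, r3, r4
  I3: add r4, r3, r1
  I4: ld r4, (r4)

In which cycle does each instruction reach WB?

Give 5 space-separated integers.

Answer: 5 6 9 10 13

Derivation:
I0 add r5 <- r5,r1: IF@1 ID@2 stall=0 (-) EX@3 MEM@4 WB@5
I1 mul r4 <- r2,r4: IF@2 ID@3 stall=0 (-) EX@4 MEM@5 WB@6
I2 add r5 <- r3,r4: IF@3 ID@4 stall=2 (RAW on I1.r4 (WB@6)) EX@7 MEM@8 WB@9
I3 add r4 <- r3,r1: IF@4 ID@7 stall=0 (-) EX@8 MEM@9 WB@10
I4 ld r4 <- r4: IF@7 ID@8 stall=2 (RAW on I3.r4 (WB@10)) EX@11 MEM@12 WB@13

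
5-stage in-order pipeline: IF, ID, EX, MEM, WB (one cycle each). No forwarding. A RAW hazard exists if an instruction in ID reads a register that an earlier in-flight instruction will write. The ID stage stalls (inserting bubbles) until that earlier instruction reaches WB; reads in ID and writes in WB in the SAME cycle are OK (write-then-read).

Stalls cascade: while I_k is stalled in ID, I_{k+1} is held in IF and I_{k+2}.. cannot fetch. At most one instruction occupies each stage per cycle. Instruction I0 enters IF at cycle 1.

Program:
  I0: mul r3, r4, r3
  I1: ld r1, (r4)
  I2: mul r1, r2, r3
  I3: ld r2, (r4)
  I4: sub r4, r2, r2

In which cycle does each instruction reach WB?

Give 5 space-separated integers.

I0 mul r3 <- r4,r3: IF@1 ID@2 stall=0 (-) EX@3 MEM@4 WB@5
I1 ld r1 <- r4: IF@2 ID@3 stall=0 (-) EX@4 MEM@5 WB@6
I2 mul r1 <- r2,r3: IF@3 ID@4 stall=1 (RAW on I0.r3 (WB@5)) EX@6 MEM@7 WB@8
I3 ld r2 <- r4: IF@4 ID@6 stall=0 (-) EX@7 MEM@8 WB@9
I4 sub r4 <- r2,r2: IF@6 ID@7 stall=2 (RAW on I3.r2 (WB@9)) EX@10 MEM@11 WB@12

Answer: 5 6 8 9 12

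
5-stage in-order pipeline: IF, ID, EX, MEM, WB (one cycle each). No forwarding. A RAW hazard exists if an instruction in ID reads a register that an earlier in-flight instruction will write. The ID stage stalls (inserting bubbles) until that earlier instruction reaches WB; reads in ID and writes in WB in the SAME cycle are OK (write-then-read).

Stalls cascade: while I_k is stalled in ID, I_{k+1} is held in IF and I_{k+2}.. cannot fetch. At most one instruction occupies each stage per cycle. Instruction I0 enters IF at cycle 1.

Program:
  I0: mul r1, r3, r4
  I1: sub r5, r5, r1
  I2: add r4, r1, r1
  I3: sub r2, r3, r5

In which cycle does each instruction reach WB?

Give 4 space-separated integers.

I0 mul r1 <- r3,r4: IF@1 ID@2 stall=0 (-) EX@3 MEM@4 WB@5
I1 sub r5 <- r5,r1: IF@2 ID@3 stall=2 (RAW on I0.r1 (WB@5)) EX@6 MEM@7 WB@8
I2 add r4 <- r1,r1: IF@3 ID@6 stall=0 (-) EX@7 MEM@8 WB@9
I3 sub r2 <- r3,r5: IF@6 ID@7 stall=1 (RAW on I1.r5 (WB@8)) EX@9 MEM@10 WB@11

Answer: 5 8 9 11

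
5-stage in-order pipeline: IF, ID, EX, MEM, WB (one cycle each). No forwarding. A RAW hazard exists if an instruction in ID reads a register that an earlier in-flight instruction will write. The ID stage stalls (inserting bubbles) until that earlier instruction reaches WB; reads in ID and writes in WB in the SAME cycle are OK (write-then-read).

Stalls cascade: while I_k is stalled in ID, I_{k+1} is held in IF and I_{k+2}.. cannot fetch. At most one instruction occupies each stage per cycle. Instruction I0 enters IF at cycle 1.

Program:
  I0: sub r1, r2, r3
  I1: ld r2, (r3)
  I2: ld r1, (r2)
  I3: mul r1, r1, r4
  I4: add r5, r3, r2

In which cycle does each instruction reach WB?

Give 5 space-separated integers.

Answer: 5 6 9 12 13

Derivation:
I0 sub r1 <- r2,r3: IF@1 ID@2 stall=0 (-) EX@3 MEM@4 WB@5
I1 ld r2 <- r3: IF@2 ID@3 stall=0 (-) EX@4 MEM@5 WB@6
I2 ld r1 <- r2: IF@3 ID@4 stall=2 (RAW on I1.r2 (WB@6)) EX@7 MEM@8 WB@9
I3 mul r1 <- r1,r4: IF@4 ID@7 stall=2 (RAW on I2.r1 (WB@9)) EX@10 MEM@11 WB@12
I4 add r5 <- r3,r2: IF@7 ID@10 stall=0 (-) EX@11 MEM@12 WB@13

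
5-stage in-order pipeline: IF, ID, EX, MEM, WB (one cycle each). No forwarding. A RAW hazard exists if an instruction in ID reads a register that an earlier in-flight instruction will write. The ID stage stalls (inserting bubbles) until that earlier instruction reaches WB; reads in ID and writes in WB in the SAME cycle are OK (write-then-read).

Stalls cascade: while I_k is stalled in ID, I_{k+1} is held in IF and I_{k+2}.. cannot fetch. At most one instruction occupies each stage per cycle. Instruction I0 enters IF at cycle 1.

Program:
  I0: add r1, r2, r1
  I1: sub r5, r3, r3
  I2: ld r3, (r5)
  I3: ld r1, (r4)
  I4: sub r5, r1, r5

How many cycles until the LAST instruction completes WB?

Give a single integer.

Answer: 13

Derivation:
I0 add r1 <- r2,r1: IF@1 ID@2 stall=0 (-) EX@3 MEM@4 WB@5
I1 sub r5 <- r3,r3: IF@2 ID@3 stall=0 (-) EX@4 MEM@5 WB@6
I2 ld r3 <- r5: IF@3 ID@4 stall=2 (RAW on I1.r5 (WB@6)) EX@7 MEM@8 WB@9
I3 ld r1 <- r4: IF@4 ID@7 stall=0 (-) EX@8 MEM@9 WB@10
I4 sub r5 <- r1,r5: IF@7 ID@8 stall=2 (RAW on I3.r1 (WB@10)) EX@11 MEM@12 WB@13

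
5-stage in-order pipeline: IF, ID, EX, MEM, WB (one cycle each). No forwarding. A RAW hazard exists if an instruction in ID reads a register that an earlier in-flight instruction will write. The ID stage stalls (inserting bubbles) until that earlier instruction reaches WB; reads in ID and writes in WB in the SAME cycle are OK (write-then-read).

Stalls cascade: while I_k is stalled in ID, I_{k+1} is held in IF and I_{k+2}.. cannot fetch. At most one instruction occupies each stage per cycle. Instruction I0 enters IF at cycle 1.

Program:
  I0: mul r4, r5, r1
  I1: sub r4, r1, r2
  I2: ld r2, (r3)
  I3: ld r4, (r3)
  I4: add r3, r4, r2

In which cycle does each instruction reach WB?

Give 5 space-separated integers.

I0 mul r4 <- r5,r1: IF@1 ID@2 stall=0 (-) EX@3 MEM@4 WB@5
I1 sub r4 <- r1,r2: IF@2 ID@3 stall=0 (-) EX@4 MEM@5 WB@6
I2 ld r2 <- r3: IF@3 ID@4 stall=0 (-) EX@5 MEM@6 WB@7
I3 ld r4 <- r3: IF@4 ID@5 stall=0 (-) EX@6 MEM@7 WB@8
I4 add r3 <- r4,r2: IF@5 ID@6 stall=2 (RAW on I3.r4 (WB@8)) EX@9 MEM@10 WB@11

Answer: 5 6 7 8 11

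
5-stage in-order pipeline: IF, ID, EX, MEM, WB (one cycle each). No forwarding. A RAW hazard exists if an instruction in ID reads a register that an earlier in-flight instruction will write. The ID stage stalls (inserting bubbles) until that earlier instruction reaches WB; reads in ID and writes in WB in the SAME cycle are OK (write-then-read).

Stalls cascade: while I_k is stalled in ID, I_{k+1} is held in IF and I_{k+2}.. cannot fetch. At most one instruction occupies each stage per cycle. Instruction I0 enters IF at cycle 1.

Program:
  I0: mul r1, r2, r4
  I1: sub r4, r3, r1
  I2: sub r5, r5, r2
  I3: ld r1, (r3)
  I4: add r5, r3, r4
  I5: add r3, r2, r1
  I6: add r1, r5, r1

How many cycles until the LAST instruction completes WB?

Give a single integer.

I0 mul r1 <- r2,r4: IF@1 ID@2 stall=0 (-) EX@3 MEM@4 WB@5
I1 sub r4 <- r3,r1: IF@2 ID@3 stall=2 (RAW on I0.r1 (WB@5)) EX@6 MEM@7 WB@8
I2 sub r5 <- r5,r2: IF@3 ID@6 stall=0 (-) EX@7 MEM@8 WB@9
I3 ld r1 <- r3: IF@6 ID@7 stall=0 (-) EX@8 MEM@9 WB@10
I4 add r5 <- r3,r4: IF@7 ID@8 stall=0 (-) EX@9 MEM@10 WB@11
I5 add r3 <- r2,r1: IF@8 ID@9 stall=1 (RAW on I3.r1 (WB@10)) EX@11 MEM@12 WB@13
I6 add r1 <- r5,r1: IF@9 ID@11 stall=0 (-) EX@12 MEM@13 WB@14

Answer: 14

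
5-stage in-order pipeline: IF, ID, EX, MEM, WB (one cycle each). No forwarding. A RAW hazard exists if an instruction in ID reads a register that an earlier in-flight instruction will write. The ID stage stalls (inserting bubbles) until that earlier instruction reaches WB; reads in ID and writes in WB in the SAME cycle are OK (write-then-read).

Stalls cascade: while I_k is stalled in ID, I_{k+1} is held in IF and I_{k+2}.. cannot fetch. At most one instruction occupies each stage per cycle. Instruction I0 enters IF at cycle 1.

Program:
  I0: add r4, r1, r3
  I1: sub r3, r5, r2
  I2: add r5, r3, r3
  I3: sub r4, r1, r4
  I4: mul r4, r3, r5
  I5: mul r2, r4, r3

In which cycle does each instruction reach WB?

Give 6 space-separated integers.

Answer: 5 6 9 10 12 15

Derivation:
I0 add r4 <- r1,r3: IF@1 ID@2 stall=0 (-) EX@3 MEM@4 WB@5
I1 sub r3 <- r5,r2: IF@2 ID@3 stall=0 (-) EX@4 MEM@5 WB@6
I2 add r5 <- r3,r3: IF@3 ID@4 stall=2 (RAW on I1.r3 (WB@6)) EX@7 MEM@8 WB@9
I3 sub r4 <- r1,r4: IF@4 ID@7 stall=0 (-) EX@8 MEM@9 WB@10
I4 mul r4 <- r3,r5: IF@7 ID@8 stall=1 (RAW on I2.r5 (WB@9)) EX@10 MEM@11 WB@12
I5 mul r2 <- r4,r3: IF@8 ID@10 stall=2 (RAW on I4.r4 (WB@12)) EX@13 MEM@14 WB@15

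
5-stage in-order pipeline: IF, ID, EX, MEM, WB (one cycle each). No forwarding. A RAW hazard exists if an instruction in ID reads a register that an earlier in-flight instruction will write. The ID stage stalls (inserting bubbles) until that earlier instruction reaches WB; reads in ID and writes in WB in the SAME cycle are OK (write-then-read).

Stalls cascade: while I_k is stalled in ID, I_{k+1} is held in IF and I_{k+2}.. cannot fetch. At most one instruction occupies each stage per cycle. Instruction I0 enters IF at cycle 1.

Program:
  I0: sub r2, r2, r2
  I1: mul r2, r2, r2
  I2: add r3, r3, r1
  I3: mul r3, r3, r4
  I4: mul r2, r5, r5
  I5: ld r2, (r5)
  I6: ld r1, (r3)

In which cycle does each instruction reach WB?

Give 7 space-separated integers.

I0 sub r2 <- r2,r2: IF@1 ID@2 stall=0 (-) EX@3 MEM@4 WB@5
I1 mul r2 <- r2,r2: IF@2 ID@3 stall=2 (RAW on I0.r2 (WB@5)) EX@6 MEM@7 WB@8
I2 add r3 <- r3,r1: IF@3 ID@6 stall=0 (-) EX@7 MEM@8 WB@9
I3 mul r3 <- r3,r4: IF@6 ID@7 stall=2 (RAW on I2.r3 (WB@9)) EX@10 MEM@11 WB@12
I4 mul r2 <- r5,r5: IF@7 ID@10 stall=0 (-) EX@11 MEM@12 WB@13
I5 ld r2 <- r5: IF@10 ID@11 stall=0 (-) EX@12 MEM@13 WB@14
I6 ld r1 <- r3: IF@11 ID@12 stall=0 (-) EX@13 MEM@14 WB@15

Answer: 5 8 9 12 13 14 15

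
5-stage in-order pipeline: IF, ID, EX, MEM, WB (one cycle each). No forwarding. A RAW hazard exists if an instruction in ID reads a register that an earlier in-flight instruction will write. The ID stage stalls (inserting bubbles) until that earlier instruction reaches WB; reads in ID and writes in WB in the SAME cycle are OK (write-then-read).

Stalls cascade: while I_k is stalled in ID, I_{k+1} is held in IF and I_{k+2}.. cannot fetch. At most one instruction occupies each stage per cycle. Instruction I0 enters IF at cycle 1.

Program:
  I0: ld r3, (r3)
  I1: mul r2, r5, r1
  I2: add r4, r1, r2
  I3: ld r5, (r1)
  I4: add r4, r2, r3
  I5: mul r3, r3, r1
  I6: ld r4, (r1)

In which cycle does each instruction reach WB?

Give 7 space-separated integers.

I0 ld r3 <- r3: IF@1 ID@2 stall=0 (-) EX@3 MEM@4 WB@5
I1 mul r2 <- r5,r1: IF@2 ID@3 stall=0 (-) EX@4 MEM@5 WB@6
I2 add r4 <- r1,r2: IF@3 ID@4 stall=2 (RAW on I1.r2 (WB@6)) EX@7 MEM@8 WB@9
I3 ld r5 <- r1: IF@4 ID@7 stall=0 (-) EX@8 MEM@9 WB@10
I4 add r4 <- r2,r3: IF@7 ID@8 stall=0 (-) EX@9 MEM@10 WB@11
I5 mul r3 <- r3,r1: IF@8 ID@9 stall=0 (-) EX@10 MEM@11 WB@12
I6 ld r4 <- r1: IF@9 ID@10 stall=0 (-) EX@11 MEM@12 WB@13

Answer: 5 6 9 10 11 12 13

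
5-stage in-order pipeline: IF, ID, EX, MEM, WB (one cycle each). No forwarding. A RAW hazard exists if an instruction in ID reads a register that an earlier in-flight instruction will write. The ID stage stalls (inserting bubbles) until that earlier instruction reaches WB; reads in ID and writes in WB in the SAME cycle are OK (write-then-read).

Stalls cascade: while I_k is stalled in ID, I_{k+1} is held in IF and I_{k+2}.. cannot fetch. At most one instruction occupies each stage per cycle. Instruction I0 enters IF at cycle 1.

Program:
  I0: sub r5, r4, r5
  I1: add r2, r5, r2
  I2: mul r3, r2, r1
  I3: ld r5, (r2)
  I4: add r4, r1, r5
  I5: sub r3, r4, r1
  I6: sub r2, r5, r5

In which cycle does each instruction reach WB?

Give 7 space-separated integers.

I0 sub r5 <- r4,r5: IF@1 ID@2 stall=0 (-) EX@3 MEM@4 WB@5
I1 add r2 <- r5,r2: IF@2 ID@3 stall=2 (RAW on I0.r5 (WB@5)) EX@6 MEM@7 WB@8
I2 mul r3 <- r2,r1: IF@3 ID@6 stall=2 (RAW on I1.r2 (WB@8)) EX@9 MEM@10 WB@11
I3 ld r5 <- r2: IF@6 ID@9 stall=0 (-) EX@10 MEM@11 WB@12
I4 add r4 <- r1,r5: IF@9 ID@10 stall=2 (RAW on I3.r5 (WB@12)) EX@13 MEM@14 WB@15
I5 sub r3 <- r4,r1: IF@10 ID@13 stall=2 (RAW on I4.r4 (WB@15)) EX@16 MEM@17 WB@18
I6 sub r2 <- r5,r5: IF@13 ID@16 stall=0 (-) EX@17 MEM@18 WB@19

Answer: 5 8 11 12 15 18 19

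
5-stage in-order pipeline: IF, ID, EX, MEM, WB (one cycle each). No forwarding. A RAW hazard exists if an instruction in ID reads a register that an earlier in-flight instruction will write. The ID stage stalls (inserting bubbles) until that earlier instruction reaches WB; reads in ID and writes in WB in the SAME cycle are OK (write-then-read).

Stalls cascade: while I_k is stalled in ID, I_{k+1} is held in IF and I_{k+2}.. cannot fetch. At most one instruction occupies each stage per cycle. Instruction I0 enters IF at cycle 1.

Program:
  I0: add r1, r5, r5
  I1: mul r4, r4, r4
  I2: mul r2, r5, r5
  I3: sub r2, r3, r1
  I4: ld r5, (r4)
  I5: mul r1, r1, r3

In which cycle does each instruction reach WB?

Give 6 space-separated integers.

Answer: 5 6 7 8 9 10

Derivation:
I0 add r1 <- r5,r5: IF@1 ID@2 stall=0 (-) EX@3 MEM@4 WB@5
I1 mul r4 <- r4,r4: IF@2 ID@3 stall=0 (-) EX@4 MEM@5 WB@6
I2 mul r2 <- r5,r5: IF@3 ID@4 stall=0 (-) EX@5 MEM@6 WB@7
I3 sub r2 <- r3,r1: IF@4 ID@5 stall=0 (-) EX@6 MEM@7 WB@8
I4 ld r5 <- r4: IF@5 ID@6 stall=0 (-) EX@7 MEM@8 WB@9
I5 mul r1 <- r1,r3: IF@6 ID@7 stall=0 (-) EX@8 MEM@9 WB@10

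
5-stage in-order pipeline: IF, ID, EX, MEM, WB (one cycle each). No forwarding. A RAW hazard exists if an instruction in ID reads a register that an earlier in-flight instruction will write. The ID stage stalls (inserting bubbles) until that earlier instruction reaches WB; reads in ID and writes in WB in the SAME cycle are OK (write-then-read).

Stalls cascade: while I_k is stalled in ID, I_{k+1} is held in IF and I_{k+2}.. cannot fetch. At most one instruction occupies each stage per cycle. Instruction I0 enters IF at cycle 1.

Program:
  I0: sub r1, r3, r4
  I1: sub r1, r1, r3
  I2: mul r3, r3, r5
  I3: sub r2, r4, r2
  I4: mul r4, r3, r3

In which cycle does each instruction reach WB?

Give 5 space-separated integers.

Answer: 5 8 9 10 12

Derivation:
I0 sub r1 <- r3,r4: IF@1 ID@2 stall=0 (-) EX@3 MEM@4 WB@5
I1 sub r1 <- r1,r3: IF@2 ID@3 stall=2 (RAW on I0.r1 (WB@5)) EX@6 MEM@7 WB@8
I2 mul r3 <- r3,r5: IF@3 ID@6 stall=0 (-) EX@7 MEM@8 WB@9
I3 sub r2 <- r4,r2: IF@6 ID@7 stall=0 (-) EX@8 MEM@9 WB@10
I4 mul r4 <- r3,r3: IF@7 ID@8 stall=1 (RAW on I2.r3 (WB@9)) EX@10 MEM@11 WB@12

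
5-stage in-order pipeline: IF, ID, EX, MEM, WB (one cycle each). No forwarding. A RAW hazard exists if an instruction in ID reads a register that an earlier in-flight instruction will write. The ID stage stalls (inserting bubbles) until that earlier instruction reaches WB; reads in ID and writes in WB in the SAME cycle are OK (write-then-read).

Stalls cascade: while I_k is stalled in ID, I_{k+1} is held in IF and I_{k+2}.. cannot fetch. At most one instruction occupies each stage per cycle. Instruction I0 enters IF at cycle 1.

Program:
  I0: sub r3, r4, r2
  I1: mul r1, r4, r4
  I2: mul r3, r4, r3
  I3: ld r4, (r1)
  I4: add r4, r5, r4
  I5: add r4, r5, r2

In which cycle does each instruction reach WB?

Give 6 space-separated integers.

Answer: 5 6 8 9 12 13

Derivation:
I0 sub r3 <- r4,r2: IF@1 ID@2 stall=0 (-) EX@3 MEM@4 WB@5
I1 mul r1 <- r4,r4: IF@2 ID@3 stall=0 (-) EX@4 MEM@5 WB@6
I2 mul r3 <- r4,r3: IF@3 ID@4 stall=1 (RAW on I0.r3 (WB@5)) EX@6 MEM@7 WB@8
I3 ld r4 <- r1: IF@4 ID@6 stall=0 (-) EX@7 MEM@8 WB@9
I4 add r4 <- r5,r4: IF@6 ID@7 stall=2 (RAW on I3.r4 (WB@9)) EX@10 MEM@11 WB@12
I5 add r4 <- r5,r2: IF@7 ID@10 stall=0 (-) EX@11 MEM@12 WB@13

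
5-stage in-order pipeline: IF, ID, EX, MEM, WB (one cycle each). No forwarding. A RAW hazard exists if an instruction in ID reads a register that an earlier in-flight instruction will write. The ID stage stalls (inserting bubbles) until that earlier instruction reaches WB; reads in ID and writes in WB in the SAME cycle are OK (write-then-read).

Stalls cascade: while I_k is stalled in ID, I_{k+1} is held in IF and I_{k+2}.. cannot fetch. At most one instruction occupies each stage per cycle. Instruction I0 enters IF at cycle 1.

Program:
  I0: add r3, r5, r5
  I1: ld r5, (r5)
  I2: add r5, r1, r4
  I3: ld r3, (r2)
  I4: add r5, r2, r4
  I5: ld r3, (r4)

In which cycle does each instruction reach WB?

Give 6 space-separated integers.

I0 add r3 <- r5,r5: IF@1 ID@2 stall=0 (-) EX@3 MEM@4 WB@5
I1 ld r5 <- r5: IF@2 ID@3 stall=0 (-) EX@4 MEM@5 WB@6
I2 add r5 <- r1,r4: IF@3 ID@4 stall=0 (-) EX@5 MEM@6 WB@7
I3 ld r3 <- r2: IF@4 ID@5 stall=0 (-) EX@6 MEM@7 WB@8
I4 add r5 <- r2,r4: IF@5 ID@6 stall=0 (-) EX@7 MEM@8 WB@9
I5 ld r3 <- r4: IF@6 ID@7 stall=0 (-) EX@8 MEM@9 WB@10

Answer: 5 6 7 8 9 10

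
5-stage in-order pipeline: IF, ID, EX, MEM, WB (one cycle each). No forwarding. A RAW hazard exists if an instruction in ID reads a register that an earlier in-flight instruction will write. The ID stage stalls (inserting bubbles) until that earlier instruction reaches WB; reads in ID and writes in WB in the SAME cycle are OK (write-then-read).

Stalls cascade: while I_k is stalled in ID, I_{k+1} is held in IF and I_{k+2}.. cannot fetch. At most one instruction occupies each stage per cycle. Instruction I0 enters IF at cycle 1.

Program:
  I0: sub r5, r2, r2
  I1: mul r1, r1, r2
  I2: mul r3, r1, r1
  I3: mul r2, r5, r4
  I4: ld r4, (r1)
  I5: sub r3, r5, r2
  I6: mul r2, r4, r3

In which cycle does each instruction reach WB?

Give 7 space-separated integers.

Answer: 5 6 9 10 11 13 16

Derivation:
I0 sub r5 <- r2,r2: IF@1 ID@2 stall=0 (-) EX@3 MEM@4 WB@5
I1 mul r1 <- r1,r2: IF@2 ID@3 stall=0 (-) EX@4 MEM@5 WB@6
I2 mul r3 <- r1,r1: IF@3 ID@4 stall=2 (RAW on I1.r1 (WB@6)) EX@7 MEM@8 WB@9
I3 mul r2 <- r5,r4: IF@4 ID@7 stall=0 (-) EX@8 MEM@9 WB@10
I4 ld r4 <- r1: IF@7 ID@8 stall=0 (-) EX@9 MEM@10 WB@11
I5 sub r3 <- r5,r2: IF@8 ID@9 stall=1 (RAW on I3.r2 (WB@10)) EX@11 MEM@12 WB@13
I6 mul r2 <- r4,r3: IF@9 ID@11 stall=2 (RAW on I5.r3 (WB@13)) EX@14 MEM@15 WB@16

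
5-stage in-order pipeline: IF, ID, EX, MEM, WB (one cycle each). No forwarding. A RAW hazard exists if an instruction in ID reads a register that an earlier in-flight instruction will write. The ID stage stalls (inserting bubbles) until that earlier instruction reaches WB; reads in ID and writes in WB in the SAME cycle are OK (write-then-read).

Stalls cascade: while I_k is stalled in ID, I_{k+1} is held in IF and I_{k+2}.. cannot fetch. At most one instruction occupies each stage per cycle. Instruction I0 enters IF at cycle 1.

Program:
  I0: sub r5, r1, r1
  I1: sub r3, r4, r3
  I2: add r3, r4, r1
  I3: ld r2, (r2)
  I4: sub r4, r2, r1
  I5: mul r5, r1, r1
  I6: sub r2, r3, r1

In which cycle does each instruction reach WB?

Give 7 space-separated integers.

I0 sub r5 <- r1,r1: IF@1 ID@2 stall=0 (-) EX@3 MEM@4 WB@5
I1 sub r3 <- r4,r3: IF@2 ID@3 stall=0 (-) EX@4 MEM@5 WB@6
I2 add r3 <- r4,r1: IF@3 ID@4 stall=0 (-) EX@5 MEM@6 WB@7
I3 ld r2 <- r2: IF@4 ID@5 stall=0 (-) EX@6 MEM@7 WB@8
I4 sub r4 <- r2,r1: IF@5 ID@6 stall=2 (RAW on I3.r2 (WB@8)) EX@9 MEM@10 WB@11
I5 mul r5 <- r1,r1: IF@6 ID@9 stall=0 (-) EX@10 MEM@11 WB@12
I6 sub r2 <- r3,r1: IF@9 ID@10 stall=0 (-) EX@11 MEM@12 WB@13

Answer: 5 6 7 8 11 12 13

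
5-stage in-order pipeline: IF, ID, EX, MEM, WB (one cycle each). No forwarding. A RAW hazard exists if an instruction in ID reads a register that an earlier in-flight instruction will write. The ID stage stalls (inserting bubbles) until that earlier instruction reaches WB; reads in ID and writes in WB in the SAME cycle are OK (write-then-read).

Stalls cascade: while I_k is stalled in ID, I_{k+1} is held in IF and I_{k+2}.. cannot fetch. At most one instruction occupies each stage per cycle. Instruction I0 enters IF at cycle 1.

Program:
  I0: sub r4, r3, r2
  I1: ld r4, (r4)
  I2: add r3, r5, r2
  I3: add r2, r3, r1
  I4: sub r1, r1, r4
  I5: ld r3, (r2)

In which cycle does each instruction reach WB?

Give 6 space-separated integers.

I0 sub r4 <- r3,r2: IF@1 ID@2 stall=0 (-) EX@3 MEM@4 WB@5
I1 ld r4 <- r4: IF@2 ID@3 stall=2 (RAW on I0.r4 (WB@5)) EX@6 MEM@7 WB@8
I2 add r3 <- r5,r2: IF@3 ID@6 stall=0 (-) EX@7 MEM@8 WB@9
I3 add r2 <- r3,r1: IF@6 ID@7 stall=2 (RAW on I2.r3 (WB@9)) EX@10 MEM@11 WB@12
I4 sub r1 <- r1,r4: IF@7 ID@10 stall=0 (-) EX@11 MEM@12 WB@13
I5 ld r3 <- r2: IF@10 ID@11 stall=1 (RAW on I3.r2 (WB@12)) EX@13 MEM@14 WB@15

Answer: 5 8 9 12 13 15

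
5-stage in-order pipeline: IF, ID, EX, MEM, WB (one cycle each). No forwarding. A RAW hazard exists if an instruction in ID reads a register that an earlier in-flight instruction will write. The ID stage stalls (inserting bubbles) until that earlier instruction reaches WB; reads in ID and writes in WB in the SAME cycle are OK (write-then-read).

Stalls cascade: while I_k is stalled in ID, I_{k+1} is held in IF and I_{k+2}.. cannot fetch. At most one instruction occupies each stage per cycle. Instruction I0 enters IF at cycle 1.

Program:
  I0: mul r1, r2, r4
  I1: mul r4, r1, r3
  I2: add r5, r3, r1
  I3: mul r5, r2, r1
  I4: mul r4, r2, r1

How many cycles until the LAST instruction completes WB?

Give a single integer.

Answer: 11

Derivation:
I0 mul r1 <- r2,r4: IF@1 ID@2 stall=0 (-) EX@3 MEM@4 WB@5
I1 mul r4 <- r1,r3: IF@2 ID@3 stall=2 (RAW on I0.r1 (WB@5)) EX@6 MEM@7 WB@8
I2 add r5 <- r3,r1: IF@3 ID@6 stall=0 (-) EX@7 MEM@8 WB@9
I3 mul r5 <- r2,r1: IF@6 ID@7 stall=0 (-) EX@8 MEM@9 WB@10
I4 mul r4 <- r2,r1: IF@7 ID@8 stall=0 (-) EX@9 MEM@10 WB@11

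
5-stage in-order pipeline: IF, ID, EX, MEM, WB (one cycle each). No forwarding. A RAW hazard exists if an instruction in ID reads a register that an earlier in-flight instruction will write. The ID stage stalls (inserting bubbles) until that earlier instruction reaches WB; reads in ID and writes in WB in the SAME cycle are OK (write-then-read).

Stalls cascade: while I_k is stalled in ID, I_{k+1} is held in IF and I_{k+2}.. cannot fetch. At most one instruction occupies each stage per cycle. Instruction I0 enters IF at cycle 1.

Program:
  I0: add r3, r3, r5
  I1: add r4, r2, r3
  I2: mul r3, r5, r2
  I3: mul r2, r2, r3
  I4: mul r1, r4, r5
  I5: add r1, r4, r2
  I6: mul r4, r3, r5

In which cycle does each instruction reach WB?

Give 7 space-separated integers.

Answer: 5 8 9 12 13 15 16

Derivation:
I0 add r3 <- r3,r5: IF@1 ID@2 stall=0 (-) EX@3 MEM@4 WB@5
I1 add r4 <- r2,r3: IF@2 ID@3 stall=2 (RAW on I0.r3 (WB@5)) EX@6 MEM@7 WB@8
I2 mul r3 <- r5,r2: IF@3 ID@6 stall=0 (-) EX@7 MEM@8 WB@9
I3 mul r2 <- r2,r3: IF@6 ID@7 stall=2 (RAW on I2.r3 (WB@9)) EX@10 MEM@11 WB@12
I4 mul r1 <- r4,r5: IF@7 ID@10 stall=0 (-) EX@11 MEM@12 WB@13
I5 add r1 <- r4,r2: IF@10 ID@11 stall=1 (RAW on I3.r2 (WB@12)) EX@13 MEM@14 WB@15
I6 mul r4 <- r3,r5: IF@11 ID@13 stall=0 (-) EX@14 MEM@15 WB@16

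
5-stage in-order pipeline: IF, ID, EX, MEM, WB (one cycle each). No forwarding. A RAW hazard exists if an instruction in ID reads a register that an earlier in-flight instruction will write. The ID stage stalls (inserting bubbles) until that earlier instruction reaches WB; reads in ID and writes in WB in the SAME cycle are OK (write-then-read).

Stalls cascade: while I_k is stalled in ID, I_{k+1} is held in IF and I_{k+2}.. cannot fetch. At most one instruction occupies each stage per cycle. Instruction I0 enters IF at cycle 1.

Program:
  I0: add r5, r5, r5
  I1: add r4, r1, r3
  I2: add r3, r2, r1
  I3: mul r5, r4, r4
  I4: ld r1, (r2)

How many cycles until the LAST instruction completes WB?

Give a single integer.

Answer: 10

Derivation:
I0 add r5 <- r5,r5: IF@1 ID@2 stall=0 (-) EX@3 MEM@4 WB@5
I1 add r4 <- r1,r3: IF@2 ID@3 stall=0 (-) EX@4 MEM@5 WB@6
I2 add r3 <- r2,r1: IF@3 ID@4 stall=0 (-) EX@5 MEM@6 WB@7
I3 mul r5 <- r4,r4: IF@4 ID@5 stall=1 (RAW on I1.r4 (WB@6)) EX@7 MEM@8 WB@9
I4 ld r1 <- r2: IF@5 ID@7 stall=0 (-) EX@8 MEM@9 WB@10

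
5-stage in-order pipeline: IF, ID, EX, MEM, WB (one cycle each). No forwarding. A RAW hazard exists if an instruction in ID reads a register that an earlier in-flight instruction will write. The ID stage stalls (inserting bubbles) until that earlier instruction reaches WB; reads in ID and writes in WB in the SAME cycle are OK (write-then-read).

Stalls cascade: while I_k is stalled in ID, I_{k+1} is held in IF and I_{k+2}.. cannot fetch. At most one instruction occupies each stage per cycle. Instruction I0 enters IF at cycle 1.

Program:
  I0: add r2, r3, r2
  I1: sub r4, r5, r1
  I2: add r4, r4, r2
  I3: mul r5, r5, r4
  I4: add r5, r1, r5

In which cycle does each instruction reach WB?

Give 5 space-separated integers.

Answer: 5 6 9 12 15

Derivation:
I0 add r2 <- r3,r2: IF@1 ID@2 stall=0 (-) EX@3 MEM@4 WB@5
I1 sub r4 <- r5,r1: IF@2 ID@3 stall=0 (-) EX@4 MEM@5 WB@6
I2 add r4 <- r4,r2: IF@3 ID@4 stall=2 (RAW on I1.r4 (WB@6)) EX@7 MEM@8 WB@9
I3 mul r5 <- r5,r4: IF@4 ID@7 stall=2 (RAW on I2.r4 (WB@9)) EX@10 MEM@11 WB@12
I4 add r5 <- r1,r5: IF@7 ID@10 stall=2 (RAW on I3.r5 (WB@12)) EX@13 MEM@14 WB@15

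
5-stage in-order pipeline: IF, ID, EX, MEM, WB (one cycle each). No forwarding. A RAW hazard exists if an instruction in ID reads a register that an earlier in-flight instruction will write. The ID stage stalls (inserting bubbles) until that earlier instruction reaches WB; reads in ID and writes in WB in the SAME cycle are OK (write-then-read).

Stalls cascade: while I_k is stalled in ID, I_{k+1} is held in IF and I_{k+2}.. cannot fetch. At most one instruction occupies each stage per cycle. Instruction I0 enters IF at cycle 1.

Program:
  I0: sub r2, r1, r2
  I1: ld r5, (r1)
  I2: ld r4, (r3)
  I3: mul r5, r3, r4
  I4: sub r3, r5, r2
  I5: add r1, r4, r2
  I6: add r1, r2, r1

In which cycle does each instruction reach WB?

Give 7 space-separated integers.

Answer: 5 6 7 10 13 14 17

Derivation:
I0 sub r2 <- r1,r2: IF@1 ID@2 stall=0 (-) EX@3 MEM@4 WB@5
I1 ld r5 <- r1: IF@2 ID@3 stall=0 (-) EX@4 MEM@5 WB@6
I2 ld r4 <- r3: IF@3 ID@4 stall=0 (-) EX@5 MEM@6 WB@7
I3 mul r5 <- r3,r4: IF@4 ID@5 stall=2 (RAW on I2.r4 (WB@7)) EX@8 MEM@9 WB@10
I4 sub r3 <- r5,r2: IF@5 ID@8 stall=2 (RAW on I3.r5 (WB@10)) EX@11 MEM@12 WB@13
I5 add r1 <- r4,r2: IF@8 ID@11 stall=0 (-) EX@12 MEM@13 WB@14
I6 add r1 <- r2,r1: IF@11 ID@12 stall=2 (RAW on I5.r1 (WB@14)) EX@15 MEM@16 WB@17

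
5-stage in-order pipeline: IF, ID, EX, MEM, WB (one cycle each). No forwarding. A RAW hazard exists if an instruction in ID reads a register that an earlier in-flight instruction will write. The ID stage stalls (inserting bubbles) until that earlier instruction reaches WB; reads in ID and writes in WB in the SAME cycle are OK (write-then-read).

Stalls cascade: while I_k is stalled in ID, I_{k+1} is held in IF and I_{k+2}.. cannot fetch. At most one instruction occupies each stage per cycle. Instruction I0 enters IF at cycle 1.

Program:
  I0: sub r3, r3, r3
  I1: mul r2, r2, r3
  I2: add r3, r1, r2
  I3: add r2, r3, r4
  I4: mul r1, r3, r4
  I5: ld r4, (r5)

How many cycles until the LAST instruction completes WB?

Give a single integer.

Answer: 16

Derivation:
I0 sub r3 <- r3,r3: IF@1 ID@2 stall=0 (-) EX@3 MEM@4 WB@5
I1 mul r2 <- r2,r3: IF@2 ID@3 stall=2 (RAW on I0.r3 (WB@5)) EX@6 MEM@7 WB@8
I2 add r3 <- r1,r2: IF@3 ID@6 stall=2 (RAW on I1.r2 (WB@8)) EX@9 MEM@10 WB@11
I3 add r2 <- r3,r4: IF@6 ID@9 stall=2 (RAW on I2.r3 (WB@11)) EX@12 MEM@13 WB@14
I4 mul r1 <- r3,r4: IF@9 ID@12 stall=0 (-) EX@13 MEM@14 WB@15
I5 ld r4 <- r5: IF@12 ID@13 stall=0 (-) EX@14 MEM@15 WB@16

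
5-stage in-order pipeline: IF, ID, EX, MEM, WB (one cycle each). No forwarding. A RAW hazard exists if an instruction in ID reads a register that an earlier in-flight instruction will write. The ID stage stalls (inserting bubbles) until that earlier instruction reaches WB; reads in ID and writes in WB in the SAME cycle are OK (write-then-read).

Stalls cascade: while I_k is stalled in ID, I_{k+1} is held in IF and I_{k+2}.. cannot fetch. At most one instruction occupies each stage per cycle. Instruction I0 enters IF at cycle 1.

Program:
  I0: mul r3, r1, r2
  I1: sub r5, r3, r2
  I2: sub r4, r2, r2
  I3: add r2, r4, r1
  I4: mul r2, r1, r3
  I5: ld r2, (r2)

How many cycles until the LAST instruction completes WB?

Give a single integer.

I0 mul r3 <- r1,r2: IF@1 ID@2 stall=0 (-) EX@3 MEM@4 WB@5
I1 sub r5 <- r3,r2: IF@2 ID@3 stall=2 (RAW on I0.r3 (WB@5)) EX@6 MEM@7 WB@8
I2 sub r4 <- r2,r2: IF@3 ID@6 stall=0 (-) EX@7 MEM@8 WB@9
I3 add r2 <- r4,r1: IF@6 ID@7 stall=2 (RAW on I2.r4 (WB@9)) EX@10 MEM@11 WB@12
I4 mul r2 <- r1,r3: IF@7 ID@10 stall=0 (-) EX@11 MEM@12 WB@13
I5 ld r2 <- r2: IF@10 ID@11 stall=2 (RAW on I4.r2 (WB@13)) EX@14 MEM@15 WB@16

Answer: 16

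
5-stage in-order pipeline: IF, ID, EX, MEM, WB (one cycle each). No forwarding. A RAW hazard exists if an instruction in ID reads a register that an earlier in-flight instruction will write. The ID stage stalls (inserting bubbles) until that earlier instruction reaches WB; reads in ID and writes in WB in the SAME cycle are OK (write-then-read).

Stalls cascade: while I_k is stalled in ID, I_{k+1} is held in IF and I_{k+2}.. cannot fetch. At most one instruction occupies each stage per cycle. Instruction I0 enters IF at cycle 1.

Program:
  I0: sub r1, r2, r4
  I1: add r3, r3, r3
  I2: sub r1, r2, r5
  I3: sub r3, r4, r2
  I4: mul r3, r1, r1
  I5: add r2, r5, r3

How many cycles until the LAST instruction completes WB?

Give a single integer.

Answer: 13

Derivation:
I0 sub r1 <- r2,r4: IF@1 ID@2 stall=0 (-) EX@3 MEM@4 WB@5
I1 add r3 <- r3,r3: IF@2 ID@3 stall=0 (-) EX@4 MEM@5 WB@6
I2 sub r1 <- r2,r5: IF@3 ID@4 stall=0 (-) EX@5 MEM@6 WB@7
I3 sub r3 <- r4,r2: IF@4 ID@5 stall=0 (-) EX@6 MEM@7 WB@8
I4 mul r3 <- r1,r1: IF@5 ID@6 stall=1 (RAW on I2.r1 (WB@7)) EX@8 MEM@9 WB@10
I5 add r2 <- r5,r3: IF@6 ID@8 stall=2 (RAW on I4.r3 (WB@10)) EX@11 MEM@12 WB@13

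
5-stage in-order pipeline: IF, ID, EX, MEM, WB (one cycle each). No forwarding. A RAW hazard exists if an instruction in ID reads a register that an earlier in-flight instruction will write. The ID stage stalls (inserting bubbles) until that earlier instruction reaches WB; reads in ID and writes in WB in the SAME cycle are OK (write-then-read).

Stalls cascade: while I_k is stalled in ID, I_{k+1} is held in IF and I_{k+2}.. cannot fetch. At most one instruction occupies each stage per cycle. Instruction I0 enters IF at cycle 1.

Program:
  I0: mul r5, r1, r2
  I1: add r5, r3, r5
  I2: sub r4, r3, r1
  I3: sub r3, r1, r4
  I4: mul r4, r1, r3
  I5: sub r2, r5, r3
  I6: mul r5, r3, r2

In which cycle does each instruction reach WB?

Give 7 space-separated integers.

Answer: 5 8 9 12 15 16 19

Derivation:
I0 mul r5 <- r1,r2: IF@1 ID@2 stall=0 (-) EX@3 MEM@4 WB@5
I1 add r5 <- r3,r5: IF@2 ID@3 stall=2 (RAW on I0.r5 (WB@5)) EX@6 MEM@7 WB@8
I2 sub r4 <- r3,r1: IF@3 ID@6 stall=0 (-) EX@7 MEM@8 WB@9
I3 sub r3 <- r1,r4: IF@6 ID@7 stall=2 (RAW on I2.r4 (WB@9)) EX@10 MEM@11 WB@12
I4 mul r4 <- r1,r3: IF@7 ID@10 stall=2 (RAW on I3.r3 (WB@12)) EX@13 MEM@14 WB@15
I5 sub r2 <- r5,r3: IF@10 ID@13 stall=0 (-) EX@14 MEM@15 WB@16
I6 mul r5 <- r3,r2: IF@13 ID@14 stall=2 (RAW on I5.r2 (WB@16)) EX@17 MEM@18 WB@19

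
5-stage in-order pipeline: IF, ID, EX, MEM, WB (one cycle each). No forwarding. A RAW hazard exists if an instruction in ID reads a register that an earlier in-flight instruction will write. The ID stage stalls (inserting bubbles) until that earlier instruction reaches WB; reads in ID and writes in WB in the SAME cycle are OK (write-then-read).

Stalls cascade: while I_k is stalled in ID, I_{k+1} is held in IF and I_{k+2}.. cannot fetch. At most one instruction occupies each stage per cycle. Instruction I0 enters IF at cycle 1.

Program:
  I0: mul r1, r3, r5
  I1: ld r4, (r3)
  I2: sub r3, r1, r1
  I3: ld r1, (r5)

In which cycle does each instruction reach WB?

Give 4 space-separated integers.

Answer: 5 6 8 9

Derivation:
I0 mul r1 <- r3,r5: IF@1 ID@2 stall=0 (-) EX@3 MEM@4 WB@5
I1 ld r4 <- r3: IF@2 ID@3 stall=0 (-) EX@4 MEM@5 WB@6
I2 sub r3 <- r1,r1: IF@3 ID@4 stall=1 (RAW on I0.r1 (WB@5)) EX@6 MEM@7 WB@8
I3 ld r1 <- r5: IF@4 ID@6 stall=0 (-) EX@7 MEM@8 WB@9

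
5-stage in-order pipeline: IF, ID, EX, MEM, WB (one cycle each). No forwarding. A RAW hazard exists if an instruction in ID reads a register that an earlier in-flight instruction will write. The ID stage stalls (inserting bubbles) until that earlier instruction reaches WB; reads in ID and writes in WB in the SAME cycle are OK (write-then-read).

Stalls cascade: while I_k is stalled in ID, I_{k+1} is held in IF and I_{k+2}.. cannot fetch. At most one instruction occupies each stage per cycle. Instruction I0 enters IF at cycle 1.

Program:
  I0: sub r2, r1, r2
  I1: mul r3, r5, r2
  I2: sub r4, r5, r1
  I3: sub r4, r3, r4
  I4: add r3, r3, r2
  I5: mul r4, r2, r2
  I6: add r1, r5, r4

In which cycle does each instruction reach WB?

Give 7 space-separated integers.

I0 sub r2 <- r1,r2: IF@1 ID@2 stall=0 (-) EX@3 MEM@4 WB@5
I1 mul r3 <- r5,r2: IF@2 ID@3 stall=2 (RAW on I0.r2 (WB@5)) EX@6 MEM@7 WB@8
I2 sub r4 <- r5,r1: IF@3 ID@6 stall=0 (-) EX@7 MEM@8 WB@9
I3 sub r4 <- r3,r4: IF@6 ID@7 stall=2 (RAW on I2.r4 (WB@9)) EX@10 MEM@11 WB@12
I4 add r3 <- r3,r2: IF@7 ID@10 stall=0 (-) EX@11 MEM@12 WB@13
I5 mul r4 <- r2,r2: IF@10 ID@11 stall=0 (-) EX@12 MEM@13 WB@14
I6 add r1 <- r5,r4: IF@11 ID@12 stall=2 (RAW on I5.r4 (WB@14)) EX@15 MEM@16 WB@17

Answer: 5 8 9 12 13 14 17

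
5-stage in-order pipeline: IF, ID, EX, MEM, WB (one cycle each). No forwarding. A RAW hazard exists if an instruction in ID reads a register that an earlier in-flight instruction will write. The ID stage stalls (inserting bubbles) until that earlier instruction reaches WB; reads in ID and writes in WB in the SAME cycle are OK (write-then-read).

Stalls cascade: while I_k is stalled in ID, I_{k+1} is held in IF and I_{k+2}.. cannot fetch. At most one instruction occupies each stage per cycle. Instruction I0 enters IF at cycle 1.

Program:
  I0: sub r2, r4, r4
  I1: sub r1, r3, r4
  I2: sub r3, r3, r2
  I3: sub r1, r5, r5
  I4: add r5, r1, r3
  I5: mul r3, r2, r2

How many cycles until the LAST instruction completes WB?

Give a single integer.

Answer: 13

Derivation:
I0 sub r2 <- r4,r4: IF@1 ID@2 stall=0 (-) EX@3 MEM@4 WB@5
I1 sub r1 <- r3,r4: IF@2 ID@3 stall=0 (-) EX@4 MEM@5 WB@6
I2 sub r3 <- r3,r2: IF@3 ID@4 stall=1 (RAW on I0.r2 (WB@5)) EX@6 MEM@7 WB@8
I3 sub r1 <- r5,r5: IF@4 ID@6 stall=0 (-) EX@7 MEM@8 WB@9
I4 add r5 <- r1,r3: IF@6 ID@7 stall=2 (RAW on I3.r1 (WB@9)) EX@10 MEM@11 WB@12
I5 mul r3 <- r2,r2: IF@7 ID@10 stall=0 (-) EX@11 MEM@12 WB@13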